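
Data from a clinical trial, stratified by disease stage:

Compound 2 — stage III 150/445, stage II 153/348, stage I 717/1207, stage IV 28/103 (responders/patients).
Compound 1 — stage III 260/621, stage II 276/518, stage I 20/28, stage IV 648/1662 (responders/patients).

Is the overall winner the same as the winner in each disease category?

Stage III: Compound 2 150/445 = 33.7%, Compound 1 260/621 = 41.9% → Compound 1
Stage II: Compound 2 153/348 = 44.0%, Compound 1 276/518 = 53.3% → Compound 1
Stage I: Compound 2 717/1207 = 59.4%, Compound 1 20/28 = 71.4% → Compound 1
Stage IV: Compound 2 28/103 = 27.2%, Compound 1 648/1662 = 39.0% → Compound 1
Overall: Compound 2 1048/2103 = 49.8%, Compound 1 1204/2829 = 42.6% → Compound 2
Compound 1 wins each disease group but Compound 2 wins overall — the comparison reverses. Compound 1's patients skew toward stage IV, which has a lower base rate.

No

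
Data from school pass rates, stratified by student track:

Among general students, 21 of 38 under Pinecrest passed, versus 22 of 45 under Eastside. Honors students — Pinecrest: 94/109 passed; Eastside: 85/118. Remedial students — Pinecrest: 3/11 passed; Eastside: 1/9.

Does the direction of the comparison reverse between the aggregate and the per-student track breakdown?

No

General: Pinecrest 21/38 = 55.3%, Eastside 22/45 = 48.9% → Pinecrest
Honors: Pinecrest 94/109 = 86.2%, Eastside 85/118 = 72.0% → Pinecrest
Remedial: Pinecrest 3/11 = 27.3%, Eastside 1/9 = 11.1% → Pinecrest
Overall: Pinecrest 118/158 = 74.7%, Eastside 108/172 = 62.8% → Pinecrest
Pinecrest wins overall and in every student group — no reversal.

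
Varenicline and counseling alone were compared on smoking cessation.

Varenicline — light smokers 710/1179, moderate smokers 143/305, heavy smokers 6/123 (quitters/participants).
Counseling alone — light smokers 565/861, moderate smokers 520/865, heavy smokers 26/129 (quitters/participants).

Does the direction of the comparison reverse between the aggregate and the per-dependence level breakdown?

No

Light smokers: varenicline 710/1179 = 60.2%, counseling alone 565/861 = 65.6% → counseling alone
Moderate smokers: varenicline 143/305 = 46.9%, counseling alone 520/865 = 60.1% → counseling alone
Heavy smokers: varenicline 6/123 = 4.9%, counseling alone 26/129 = 20.2% → counseling alone
Overall: varenicline 859/1607 = 53.5%, counseling alone 1111/1855 = 59.9% → counseling alone
Counseling alone wins overall and in every dependence group — no reversal.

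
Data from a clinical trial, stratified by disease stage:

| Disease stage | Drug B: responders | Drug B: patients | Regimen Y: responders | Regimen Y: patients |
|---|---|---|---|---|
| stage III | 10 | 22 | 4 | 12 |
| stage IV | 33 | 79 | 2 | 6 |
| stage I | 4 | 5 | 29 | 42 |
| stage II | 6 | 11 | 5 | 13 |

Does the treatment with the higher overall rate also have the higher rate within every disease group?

Stage III: Drug B 10/22 = 45.5%, Regimen Y 4/12 = 33.3% → Drug B
Stage IV: Drug B 33/79 = 41.8%, Regimen Y 2/6 = 33.3% → Drug B
Stage I: Drug B 4/5 = 80.0%, Regimen Y 29/42 = 69.0% → Drug B
Stage II: Drug B 6/11 = 54.5%, Regimen Y 5/13 = 38.5% → Drug B
Overall: Drug B 53/117 = 45.3%, Regimen Y 40/73 = 54.8% → Regimen Y
Drug B wins each disease group but Regimen Y wins overall — the comparison reverses. Drug B's patients skew toward stage IV, which has a lower base rate.

No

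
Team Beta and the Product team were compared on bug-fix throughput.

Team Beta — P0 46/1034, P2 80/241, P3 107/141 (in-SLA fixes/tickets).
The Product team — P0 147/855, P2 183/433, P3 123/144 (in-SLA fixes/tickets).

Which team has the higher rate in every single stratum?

P0: Team Beta 46/1034 = 4.4%, the Product team 147/855 = 17.2% → the Product team
P2: Team Beta 80/241 = 33.2%, the Product team 183/433 = 42.3% → the Product team
P3: Team Beta 107/141 = 75.9%, the Product team 123/144 = 85.4% → the Product team
The Product team has the higher rate in all 3 groups.

the Product team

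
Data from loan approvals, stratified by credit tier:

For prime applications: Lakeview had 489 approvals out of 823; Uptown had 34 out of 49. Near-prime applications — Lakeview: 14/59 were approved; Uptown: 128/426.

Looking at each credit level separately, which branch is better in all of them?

Prime: Lakeview 489/823 = 59.4%, Uptown 34/49 = 69.4% → Uptown
Near-prime: Lakeview 14/59 = 23.7%, Uptown 128/426 = 30.0% → Uptown
Uptown has the higher rate in both groups.

Uptown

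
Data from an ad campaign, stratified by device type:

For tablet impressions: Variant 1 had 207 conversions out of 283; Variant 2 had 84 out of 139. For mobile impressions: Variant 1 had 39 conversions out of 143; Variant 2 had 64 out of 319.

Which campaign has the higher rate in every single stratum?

Variant 1

Tablet: Variant 1 207/283 = 73.1%, Variant 2 84/139 = 60.4% → Variant 1
Mobile: Variant 1 39/143 = 27.3%, Variant 2 64/319 = 20.1% → Variant 1
Variant 1 has the higher rate in both groups.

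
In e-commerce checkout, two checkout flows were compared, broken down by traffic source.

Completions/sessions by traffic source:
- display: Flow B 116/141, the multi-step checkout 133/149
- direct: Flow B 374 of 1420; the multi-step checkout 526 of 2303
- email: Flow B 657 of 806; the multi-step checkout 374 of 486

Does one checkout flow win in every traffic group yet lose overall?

No

Display: Flow B 116/141 = 82.3%, the multi-step checkout 133/149 = 89.3% → the multi-step checkout
Direct: Flow B 374/1420 = 26.3%, the multi-step checkout 526/2303 = 22.8% → Flow B
Email: Flow B 657/806 = 81.5%, the multi-step checkout 374/486 = 77.0% → Flow B
Overall: Flow B 1147/2367 = 48.5%, the multi-step checkout 1033/2938 = 35.2% → Flow B
Neither sweeps: Flow B wins 2 of 3 groups, the multi-step checkout wins 1. Flow B wins overall but not every group — no Simpson reversal.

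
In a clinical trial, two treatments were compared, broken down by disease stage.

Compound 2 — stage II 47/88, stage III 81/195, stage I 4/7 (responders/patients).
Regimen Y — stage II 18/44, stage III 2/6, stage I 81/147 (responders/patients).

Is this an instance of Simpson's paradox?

Stage II: Compound 2 47/88 = 53.4%, Regimen Y 18/44 = 40.9% → Compound 2
Stage III: Compound 2 81/195 = 41.5%, Regimen Y 2/6 = 33.3% → Compound 2
Stage I: Compound 2 4/7 = 57.1%, Regimen Y 81/147 = 55.1% → Compound 2
Overall: Compound 2 132/290 = 45.5%, Regimen Y 101/197 = 51.3% → Regimen Y
Compound 2 wins each disease group but Regimen Y wins overall — the comparison reverses. Compound 2's patients skew toward stage III, which has a lower base rate.

Yes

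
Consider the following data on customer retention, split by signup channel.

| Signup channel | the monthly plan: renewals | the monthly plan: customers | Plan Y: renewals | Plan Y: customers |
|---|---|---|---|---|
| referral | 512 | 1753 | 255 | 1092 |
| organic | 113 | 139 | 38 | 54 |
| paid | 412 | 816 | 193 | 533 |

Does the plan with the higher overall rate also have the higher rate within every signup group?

Referral: the monthly plan 512/1753 = 29.2%, Plan Y 255/1092 = 23.4% → the monthly plan
Organic: the monthly plan 113/139 = 81.3%, Plan Y 38/54 = 70.4% → the monthly plan
Paid: the monthly plan 412/816 = 50.5%, Plan Y 193/533 = 36.2% → the monthly plan
Overall: the monthly plan 1037/2708 = 38.3%, Plan Y 486/1679 = 28.9% → the monthly plan
The monthly plan wins overall and in every signup group — no reversal.

Yes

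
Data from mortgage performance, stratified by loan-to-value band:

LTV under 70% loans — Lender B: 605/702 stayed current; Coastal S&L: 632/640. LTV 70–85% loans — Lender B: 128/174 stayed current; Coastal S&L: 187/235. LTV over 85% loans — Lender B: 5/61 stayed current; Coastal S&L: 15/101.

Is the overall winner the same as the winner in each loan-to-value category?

Yes

LTV under 70%: Lender B 605/702 = 86.2%, Coastal S&L 632/640 = 98.8% → Coastal S&L
LTV 70–85%: Lender B 128/174 = 73.6%, Coastal S&L 187/235 = 79.6% → Coastal S&L
LTV over 85%: Lender B 5/61 = 8.2%, Coastal S&L 15/101 = 14.9% → Coastal S&L
Overall: Lender B 738/937 = 78.8%, Coastal S&L 834/976 = 85.5% → Coastal S&L
Coastal S&L wins overall and in every loan-to-value group — no reversal.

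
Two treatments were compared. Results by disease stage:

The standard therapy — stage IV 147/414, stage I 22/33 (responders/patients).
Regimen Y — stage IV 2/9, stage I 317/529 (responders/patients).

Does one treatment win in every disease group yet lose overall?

Yes

Stage IV: the standard therapy 147/414 = 35.5%, Regimen Y 2/9 = 22.2% → the standard therapy
Stage I: the standard therapy 22/33 = 66.7%, Regimen Y 317/529 = 59.9% → the standard therapy
Overall: the standard therapy 169/447 = 37.8%, Regimen Y 319/538 = 59.3% → Regimen Y
The standard therapy wins each disease group but Regimen Y wins overall — the comparison reverses. The standard therapy's patients skew toward stage IV, which has a lower base rate.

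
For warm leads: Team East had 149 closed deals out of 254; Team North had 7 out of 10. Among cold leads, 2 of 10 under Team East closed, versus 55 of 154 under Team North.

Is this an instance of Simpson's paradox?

Warm: Team East 149/254 = 58.7%, Team North 7/10 = 70.0% → Team North
Cold: Team East 2/10 = 20.0%, Team North 55/154 = 35.7% → Team North
Overall: Team East 151/264 = 57.2%, Team North 62/164 = 37.8% → Team East
Team North wins each lead group but Team East wins overall — the comparison reverses. Team North's leads skew toward cold, which has a lower base rate.

Yes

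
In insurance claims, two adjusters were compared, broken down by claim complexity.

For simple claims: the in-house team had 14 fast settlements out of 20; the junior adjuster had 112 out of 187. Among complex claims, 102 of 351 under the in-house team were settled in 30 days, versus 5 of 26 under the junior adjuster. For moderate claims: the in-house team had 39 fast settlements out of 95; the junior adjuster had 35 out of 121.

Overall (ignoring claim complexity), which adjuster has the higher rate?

Simple: the in-house team 14/20 = 70.0%, the junior adjuster 112/187 = 59.9% → the in-house team
Complex: the in-house team 102/351 = 29.1%, the junior adjuster 5/26 = 19.2% → the in-house team
Moderate: the in-house team 39/95 = 41.1%, the junior adjuster 35/121 = 28.9% → the in-house team
Overall: the in-house team 155/466 = 33.3%, the junior adjuster 152/334 = 45.5% → the junior adjuster
(The in-house team wins every claim group but the junior adjuster wins overall — the in-house team's claims skew toward the low-rate complex group.)

the junior adjuster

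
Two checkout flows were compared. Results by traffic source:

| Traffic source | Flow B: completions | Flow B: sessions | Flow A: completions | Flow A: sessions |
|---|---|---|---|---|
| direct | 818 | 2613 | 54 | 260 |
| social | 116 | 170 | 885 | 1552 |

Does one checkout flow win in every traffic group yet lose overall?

Yes

Direct: Flow B 818/2613 = 31.3%, Flow A 54/260 = 20.8% → Flow B
Social: Flow B 116/170 = 68.2%, Flow A 885/1552 = 57.0% → Flow B
Overall: Flow B 934/2783 = 33.6%, Flow A 939/1812 = 51.8% → Flow A
Flow B wins each traffic group but Flow A wins overall — the comparison reverses. Flow B's sessions skew toward direct, which has a lower base rate.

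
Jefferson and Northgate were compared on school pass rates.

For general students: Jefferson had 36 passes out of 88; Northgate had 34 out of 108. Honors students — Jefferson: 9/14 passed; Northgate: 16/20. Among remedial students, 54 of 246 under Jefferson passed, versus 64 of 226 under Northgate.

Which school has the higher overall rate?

Northgate

General: Jefferson 36/88 = 40.9%, Northgate 34/108 = 31.5% → Jefferson
Honors: Jefferson 9/14 = 64.3%, Northgate 16/20 = 80.0% → Northgate
Remedial: Jefferson 54/246 = 22.0%, Northgate 64/226 = 28.3% → Northgate
Overall: Jefferson 99/348 = 28.4%, Northgate 114/354 = 32.2% → Northgate
(Neither sweeps every student group, but Northgate has the higher pooled rate.)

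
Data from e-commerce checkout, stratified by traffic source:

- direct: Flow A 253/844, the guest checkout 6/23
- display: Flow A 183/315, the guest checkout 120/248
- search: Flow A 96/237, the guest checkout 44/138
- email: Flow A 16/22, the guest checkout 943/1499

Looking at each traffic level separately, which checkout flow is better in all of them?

Flow A

Direct: Flow A 253/844 = 30.0%, the guest checkout 6/23 = 26.1% → Flow A
Display: Flow A 183/315 = 58.1%, the guest checkout 120/248 = 48.4% → Flow A
Search: Flow A 96/237 = 40.5%, the guest checkout 44/138 = 31.9% → Flow A
Email: Flow A 16/22 = 72.7%, the guest checkout 943/1499 = 62.9% → Flow A
Flow A has the higher rate in all 4 groups.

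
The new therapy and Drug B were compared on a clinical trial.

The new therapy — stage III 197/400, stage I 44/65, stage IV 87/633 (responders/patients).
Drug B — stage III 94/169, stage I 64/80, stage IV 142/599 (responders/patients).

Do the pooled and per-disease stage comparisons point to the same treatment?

Stage III: the new therapy 197/400 = 49.2%, Drug B 94/169 = 55.6% → Drug B
Stage I: the new therapy 44/65 = 67.7%, Drug B 64/80 = 80.0% → Drug B
Stage IV: the new therapy 87/633 = 13.7%, Drug B 142/599 = 23.7% → Drug B
Overall: the new therapy 328/1098 = 29.9%, Drug B 300/848 = 35.4% → Drug B
Drug B wins overall and in every disease group — no reversal.

Yes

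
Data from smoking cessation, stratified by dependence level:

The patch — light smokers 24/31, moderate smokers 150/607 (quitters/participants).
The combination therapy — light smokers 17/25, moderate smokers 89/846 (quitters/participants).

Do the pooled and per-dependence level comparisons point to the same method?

Yes

Light smokers: the patch 24/31 = 77.4%, the combination therapy 17/25 = 68.0% → the patch
Moderate smokers: the patch 150/607 = 24.7%, the combination therapy 89/846 = 10.5% → the patch
Overall: the patch 174/638 = 27.3%, the combination therapy 106/871 = 12.2% → the patch
The patch wins overall and in every dependence group — no reversal.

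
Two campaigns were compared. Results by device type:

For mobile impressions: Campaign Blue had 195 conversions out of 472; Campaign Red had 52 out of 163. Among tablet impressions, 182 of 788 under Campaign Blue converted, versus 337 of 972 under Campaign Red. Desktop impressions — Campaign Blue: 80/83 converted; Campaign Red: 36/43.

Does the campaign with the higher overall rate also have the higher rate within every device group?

No

Mobile: Campaign Blue 195/472 = 41.3%, Campaign Red 52/163 = 31.9% → Campaign Blue
Tablet: Campaign Blue 182/788 = 23.1%, Campaign Red 337/972 = 34.7% → Campaign Red
Desktop: Campaign Blue 80/83 = 96.4%, Campaign Red 36/43 = 83.7% → Campaign Blue
Overall: Campaign Blue 457/1343 = 34.0%, Campaign Red 425/1178 = 36.1% → Campaign Red
Neither sweeps: Campaign Blue wins 2 of 3 groups, Campaign Red wins 1. Campaign Red wins overall but not every group — no Simpson reversal.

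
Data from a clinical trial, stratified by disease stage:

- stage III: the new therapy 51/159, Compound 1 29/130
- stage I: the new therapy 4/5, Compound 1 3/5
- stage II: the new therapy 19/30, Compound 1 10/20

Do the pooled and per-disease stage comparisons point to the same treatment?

Stage III: the new therapy 51/159 = 32.1%, Compound 1 29/130 = 22.3% → the new therapy
Stage I: the new therapy 4/5 = 80.0%, Compound 1 3/5 = 60.0% → the new therapy
Stage II: the new therapy 19/30 = 63.3%, Compound 1 10/20 = 50.0% → the new therapy
Overall: the new therapy 74/194 = 38.1%, Compound 1 42/155 = 27.1% → the new therapy
The new therapy wins overall and in every disease group — no reversal.

Yes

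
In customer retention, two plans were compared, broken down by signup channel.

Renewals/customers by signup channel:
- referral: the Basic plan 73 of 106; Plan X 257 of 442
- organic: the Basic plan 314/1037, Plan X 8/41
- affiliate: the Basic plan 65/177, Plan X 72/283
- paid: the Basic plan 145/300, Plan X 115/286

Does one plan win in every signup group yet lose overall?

Yes

Referral: the Basic plan 73/106 = 68.9%, Plan X 257/442 = 58.1% → the Basic plan
Organic: the Basic plan 314/1037 = 30.3%, Plan X 8/41 = 19.5% → the Basic plan
Affiliate: the Basic plan 65/177 = 36.7%, Plan X 72/283 = 25.4% → the Basic plan
Paid: the Basic plan 145/300 = 48.3%, Plan X 115/286 = 40.2% → the Basic plan
Overall: the Basic plan 597/1620 = 36.9%, Plan X 452/1052 = 43.0% → Plan X
The Basic plan wins each signup group but Plan X wins overall — the comparison reverses. The Basic plan's customers skew toward organic, which has a lower base rate.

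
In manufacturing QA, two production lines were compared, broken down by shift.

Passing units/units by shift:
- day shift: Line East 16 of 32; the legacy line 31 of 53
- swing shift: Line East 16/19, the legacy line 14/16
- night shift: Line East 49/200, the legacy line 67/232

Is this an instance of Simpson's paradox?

Day shift: Line East 16/32 = 50.0%, the legacy line 31/53 = 58.5% → the legacy line
Swing shift: Line East 16/19 = 84.2%, the legacy line 14/16 = 87.5% → the legacy line
Night shift: Line East 49/200 = 24.5%, the legacy line 67/232 = 28.9% → the legacy line
Overall: Line East 81/251 = 32.3%, the legacy line 112/301 = 37.2% → the legacy line
The legacy line wins overall and in every shift group — no reversal.

No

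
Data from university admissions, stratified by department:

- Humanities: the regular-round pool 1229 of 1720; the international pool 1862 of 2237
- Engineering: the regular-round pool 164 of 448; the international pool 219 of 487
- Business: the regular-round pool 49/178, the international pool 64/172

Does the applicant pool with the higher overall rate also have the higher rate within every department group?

Yes

Humanities: the regular-round pool 1229/1720 = 71.5%, the international pool 1862/2237 = 83.2% → the international pool
Engineering: the regular-round pool 164/448 = 36.6%, the international pool 219/487 = 45.0% → the international pool
Business: the regular-round pool 49/178 = 27.5%, the international pool 64/172 = 37.2% → the international pool
Overall: the regular-round pool 1442/2346 = 61.5%, the international pool 2145/2896 = 74.1% → the international pool
The international pool wins overall and in every department group — no reversal.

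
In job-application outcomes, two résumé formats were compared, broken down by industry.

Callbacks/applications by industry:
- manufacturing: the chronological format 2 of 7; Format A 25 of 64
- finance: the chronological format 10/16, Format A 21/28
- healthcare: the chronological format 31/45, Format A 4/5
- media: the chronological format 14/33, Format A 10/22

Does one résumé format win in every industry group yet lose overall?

Manufacturing: the chronological format 2/7 = 28.6%, Format A 25/64 = 39.1% → Format A
Finance: the chronological format 10/16 = 62.5%, Format A 21/28 = 75.0% → Format A
Healthcare: the chronological format 31/45 = 68.9%, Format A 4/5 = 80.0% → Format A
Media: the chronological format 14/33 = 42.4%, Format A 10/22 = 45.5% → Format A
Overall: the chronological format 57/101 = 56.4%, Format A 60/119 = 50.4% → the chronological format
Format A wins each industry group but the chronological format wins overall — the comparison reverses. Format A's applications skew toward manufacturing, which has a lower base rate.

Yes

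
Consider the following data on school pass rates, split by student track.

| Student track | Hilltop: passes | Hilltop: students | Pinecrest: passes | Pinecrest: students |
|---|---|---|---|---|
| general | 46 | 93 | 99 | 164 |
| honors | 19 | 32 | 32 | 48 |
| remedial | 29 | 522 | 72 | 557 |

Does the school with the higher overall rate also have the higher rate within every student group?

General: Hilltop 46/93 = 49.5%, Pinecrest 99/164 = 60.4% → Pinecrest
Honors: Hilltop 19/32 = 59.4%, Pinecrest 32/48 = 66.7% → Pinecrest
Remedial: Hilltop 29/522 = 5.6%, Pinecrest 72/557 = 12.9% → Pinecrest
Overall: Hilltop 94/647 = 14.5%, Pinecrest 203/769 = 26.4% → Pinecrest
Pinecrest wins overall and in every student group — no reversal.

Yes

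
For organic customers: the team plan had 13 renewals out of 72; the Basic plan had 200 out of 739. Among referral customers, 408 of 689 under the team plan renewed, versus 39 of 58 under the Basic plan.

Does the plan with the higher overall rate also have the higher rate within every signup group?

No

Organic: the team plan 13/72 = 18.1%, the Basic plan 200/739 = 27.1% → the Basic plan
Referral: the team plan 408/689 = 59.2%, the Basic plan 39/58 = 67.2% → the Basic plan
Overall: the team plan 421/761 = 55.3%, the Basic plan 239/797 = 30.0% → the team plan
The Basic plan wins each signup group but the team plan wins overall — the comparison reverses. The Basic plan's customers skew toward organic, which has a lower base rate.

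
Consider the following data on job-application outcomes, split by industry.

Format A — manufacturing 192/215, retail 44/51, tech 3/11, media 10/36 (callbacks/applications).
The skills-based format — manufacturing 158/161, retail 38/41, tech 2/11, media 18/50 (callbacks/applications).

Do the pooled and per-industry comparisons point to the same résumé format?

No

Manufacturing: Format A 192/215 = 89.3%, the skills-based format 158/161 = 98.1% → the skills-based format
Retail: Format A 44/51 = 86.3%, the skills-based format 38/41 = 92.7% → the skills-based format
Tech: Format A 3/11 = 27.3%, the skills-based format 2/11 = 18.2% → Format A
Media: Format A 10/36 = 27.8%, the skills-based format 18/50 = 36.0% → the skills-based format
Overall: Format A 249/313 = 79.6%, the skills-based format 216/263 = 82.1% → the skills-based format
Neither sweeps: Format A wins 1 of 4 groups, the skills-based format wins 3. The skills-based format wins overall but not every group — no Simpson reversal.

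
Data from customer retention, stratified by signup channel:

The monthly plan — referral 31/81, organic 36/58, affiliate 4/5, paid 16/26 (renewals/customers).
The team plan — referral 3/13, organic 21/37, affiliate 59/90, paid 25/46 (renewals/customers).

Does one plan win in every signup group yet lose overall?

Referral: the monthly plan 31/81 = 38.3%, the team plan 3/13 = 23.1% → the monthly plan
Organic: the monthly plan 36/58 = 62.1%, the team plan 21/37 = 56.8% → the monthly plan
Affiliate: the monthly plan 4/5 = 80.0%, the team plan 59/90 = 65.6% → the monthly plan
Paid: the monthly plan 16/26 = 61.5%, the team plan 25/46 = 54.3% → the monthly plan
Overall: the monthly plan 87/170 = 51.2%, the team plan 108/186 = 58.1% → the team plan
The monthly plan wins each signup group but the team plan wins overall — the comparison reverses. The monthly plan's customers skew toward referral, which has a lower base rate.

Yes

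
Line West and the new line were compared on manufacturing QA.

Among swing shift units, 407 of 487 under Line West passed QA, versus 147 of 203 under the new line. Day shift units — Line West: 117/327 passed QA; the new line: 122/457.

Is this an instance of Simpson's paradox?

Swing shift: Line West 407/487 = 83.6%, the new line 147/203 = 72.4% → Line West
Day shift: Line West 117/327 = 35.8%, the new line 122/457 = 26.7% → Line West
Overall: Line West 524/814 = 64.4%, the new line 269/660 = 40.8% → Line West
Line West wins overall and in every shift group — no reversal.

No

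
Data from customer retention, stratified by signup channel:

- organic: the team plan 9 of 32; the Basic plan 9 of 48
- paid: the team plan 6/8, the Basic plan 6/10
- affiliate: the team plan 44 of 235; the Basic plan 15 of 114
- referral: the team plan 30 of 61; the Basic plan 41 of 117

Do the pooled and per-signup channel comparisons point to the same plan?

Organic: the team plan 9/32 = 28.1%, the Basic plan 9/48 = 18.8% → the team plan
Paid: the team plan 6/8 = 75.0%, the Basic plan 6/10 = 60.0% → the team plan
Affiliate: the team plan 44/235 = 18.7%, the Basic plan 15/114 = 13.2% → the team plan
Referral: the team plan 30/61 = 49.2%, the Basic plan 41/117 = 35.0% → the team plan
Overall: the team plan 89/336 = 26.5%, the Basic plan 71/289 = 24.6% → the team plan
The team plan wins overall and in every signup group — no reversal.

Yes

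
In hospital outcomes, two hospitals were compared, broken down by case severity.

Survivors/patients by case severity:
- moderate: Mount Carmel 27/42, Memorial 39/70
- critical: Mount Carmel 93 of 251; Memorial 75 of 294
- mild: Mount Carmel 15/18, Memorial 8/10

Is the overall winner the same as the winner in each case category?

Yes

Moderate: Mount Carmel 27/42 = 64.3%, Memorial 39/70 = 55.7% → Mount Carmel
Critical: Mount Carmel 93/251 = 37.1%, Memorial 75/294 = 25.5% → Mount Carmel
Mild: Mount Carmel 15/18 = 83.3%, Memorial 8/10 = 80.0% → Mount Carmel
Overall: Mount Carmel 135/311 = 43.4%, Memorial 122/374 = 32.6% → Mount Carmel
Mount Carmel wins overall and in every case group — no reversal.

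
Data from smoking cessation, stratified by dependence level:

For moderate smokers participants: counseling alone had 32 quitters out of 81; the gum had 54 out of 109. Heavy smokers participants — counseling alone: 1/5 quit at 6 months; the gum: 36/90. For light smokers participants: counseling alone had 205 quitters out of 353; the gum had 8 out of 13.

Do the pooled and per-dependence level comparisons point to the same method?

No

Moderate smokers: counseling alone 32/81 = 39.5%, the gum 54/109 = 49.5% → the gum
Heavy smokers: counseling alone 1/5 = 20.0%, the gum 36/90 = 40.0% → the gum
Light smokers: counseling alone 205/353 = 58.1%, the gum 8/13 = 61.5% → the gum
Overall: counseling alone 238/439 = 54.2%, the gum 98/212 = 46.2% → counseling alone
The gum wins each dependence group but counseling alone wins overall — the comparison reverses. The gum's participants skew toward heavy smokers, which has a lower base rate.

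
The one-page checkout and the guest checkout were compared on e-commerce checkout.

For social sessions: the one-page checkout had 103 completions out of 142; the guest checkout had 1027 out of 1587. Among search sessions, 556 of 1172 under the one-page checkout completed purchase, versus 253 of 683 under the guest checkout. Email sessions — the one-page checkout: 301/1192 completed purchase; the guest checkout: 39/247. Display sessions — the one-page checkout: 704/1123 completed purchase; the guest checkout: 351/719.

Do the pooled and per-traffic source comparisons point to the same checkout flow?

Social: the one-page checkout 103/142 = 72.5%, the guest checkout 1027/1587 = 64.7% → the one-page checkout
Search: the one-page checkout 556/1172 = 47.4%, the guest checkout 253/683 = 37.0% → the one-page checkout
Email: the one-page checkout 301/1192 = 25.3%, the guest checkout 39/247 = 15.8% → the one-page checkout
Display: the one-page checkout 704/1123 = 62.7%, the guest checkout 351/719 = 48.8% → the one-page checkout
Overall: the one-page checkout 1664/3629 = 45.9%, the guest checkout 1670/3236 = 51.6% → the guest checkout
The one-page checkout wins each traffic group but the guest checkout wins overall — the comparison reverses. The one-page checkout's sessions skew toward email, which has a lower base rate.

No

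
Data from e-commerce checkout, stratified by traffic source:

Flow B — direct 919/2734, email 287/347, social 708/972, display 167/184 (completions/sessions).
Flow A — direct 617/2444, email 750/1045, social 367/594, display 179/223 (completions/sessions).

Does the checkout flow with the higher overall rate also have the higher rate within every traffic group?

Yes

Direct: Flow B 919/2734 = 33.6%, Flow A 617/2444 = 25.2% → Flow B
Email: Flow B 287/347 = 82.7%, Flow A 750/1045 = 71.8% → Flow B
Social: Flow B 708/972 = 72.8%, Flow A 367/594 = 61.8% → Flow B
Display: Flow B 167/184 = 90.8%, Flow A 179/223 = 80.3% → Flow B
Overall: Flow B 2081/4237 = 49.1%, Flow A 1913/4306 = 44.4% → Flow B
Flow B wins overall and in every traffic group — no reversal.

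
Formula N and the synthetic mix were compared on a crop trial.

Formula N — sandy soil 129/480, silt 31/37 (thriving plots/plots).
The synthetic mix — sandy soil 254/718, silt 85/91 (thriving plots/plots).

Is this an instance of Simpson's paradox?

Sandy soil: Formula N 129/480 = 26.9%, the synthetic mix 254/718 = 35.4% → the synthetic mix
Silt: Formula N 31/37 = 83.8%, the synthetic mix 85/91 = 93.4% → the synthetic mix
Overall: Formula N 160/517 = 30.9%, the synthetic mix 339/809 = 41.9% → the synthetic mix
The synthetic mix wins overall and in every soil group — no reversal.

No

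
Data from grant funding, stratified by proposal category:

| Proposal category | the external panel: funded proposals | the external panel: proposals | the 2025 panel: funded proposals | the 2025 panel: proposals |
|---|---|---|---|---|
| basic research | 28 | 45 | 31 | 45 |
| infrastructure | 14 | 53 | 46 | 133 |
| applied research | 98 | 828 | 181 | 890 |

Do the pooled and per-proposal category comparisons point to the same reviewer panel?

Yes

Basic research: the external panel 28/45 = 62.2%, the 2025 panel 31/45 = 68.9% → the 2025 panel
Infrastructure: the external panel 14/53 = 26.4%, the 2025 panel 46/133 = 34.6% → the 2025 panel
Applied research: the external panel 98/828 = 11.8%, the 2025 panel 181/890 = 20.3% → the 2025 panel
Overall: the external panel 140/926 = 15.1%, the 2025 panel 258/1068 = 24.2% → the 2025 panel
The 2025 panel wins overall and in every proposal group — no reversal.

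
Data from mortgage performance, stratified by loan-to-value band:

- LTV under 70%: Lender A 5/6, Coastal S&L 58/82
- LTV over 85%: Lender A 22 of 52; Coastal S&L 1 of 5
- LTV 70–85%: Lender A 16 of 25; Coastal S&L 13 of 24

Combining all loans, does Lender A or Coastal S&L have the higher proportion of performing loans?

LTV under 70%: Lender A 5/6 = 83.3%, Coastal S&L 58/82 = 70.7% → Lender A
LTV over 85%: Lender A 22/52 = 42.3%, Coastal S&L 1/5 = 20.0% → Lender A
LTV 70–85%: Lender A 16/25 = 64.0%, Coastal S&L 13/24 = 54.2% → Lender A
Overall: Lender A 43/83 = 51.8%, Coastal S&L 72/111 = 64.9% → Coastal S&L
(Lender A wins every loan-to-value group but Coastal S&L wins overall — Lender A's loans skew toward the low-rate LTV over 85% group.)

Coastal S&L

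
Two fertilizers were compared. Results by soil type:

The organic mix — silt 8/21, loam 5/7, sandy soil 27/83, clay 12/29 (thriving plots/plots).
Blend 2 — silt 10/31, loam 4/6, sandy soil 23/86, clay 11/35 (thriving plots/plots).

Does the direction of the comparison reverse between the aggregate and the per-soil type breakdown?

Silt: the organic mix 8/21 = 38.1%, Blend 2 10/31 = 32.3% → the organic mix
Loam: the organic mix 5/7 = 71.4%, Blend 2 4/6 = 66.7% → the organic mix
Sandy soil: the organic mix 27/83 = 32.5%, Blend 2 23/86 = 26.7% → the organic mix
Clay: the organic mix 12/29 = 41.4%, Blend 2 11/35 = 31.4% → the organic mix
Overall: the organic mix 52/140 = 37.1%, Blend 2 48/158 = 30.4% → the organic mix
The organic mix wins overall and in every soil group — no reversal.

No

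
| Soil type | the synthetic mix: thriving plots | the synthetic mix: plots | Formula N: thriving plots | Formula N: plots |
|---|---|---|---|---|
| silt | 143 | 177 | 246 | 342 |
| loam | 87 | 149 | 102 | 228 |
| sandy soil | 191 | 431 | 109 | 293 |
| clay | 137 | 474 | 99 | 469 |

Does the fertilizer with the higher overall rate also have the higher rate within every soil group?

Silt: the synthetic mix 143/177 = 80.8%, Formula N 246/342 = 71.9% → the synthetic mix
Loam: the synthetic mix 87/149 = 58.4%, Formula N 102/228 = 44.7% → the synthetic mix
Sandy soil: the synthetic mix 191/431 = 44.3%, Formula N 109/293 = 37.2% → the synthetic mix
Clay: the synthetic mix 137/474 = 28.9%, Formula N 99/469 = 21.1% → the synthetic mix
Overall: the synthetic mix 558/1231 = 45.3%, Formula N 556/1332 = 41.7% → the synthetic mix
The synthetic mix wins overall and in every soil group — no reversal.

Yes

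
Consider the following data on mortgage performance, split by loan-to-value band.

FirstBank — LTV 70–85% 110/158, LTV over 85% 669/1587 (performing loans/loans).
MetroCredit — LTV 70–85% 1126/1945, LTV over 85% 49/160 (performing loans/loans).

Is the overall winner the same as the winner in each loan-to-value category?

No

LTV 70–85%: FirstBank 110/158 = 69.6%, MetroCredit 1126/1945 = 57.9% → FirstBank
LTV over 85%: FirstBank 669/1587 = 42.2%, MetroCredit 49/160 = 30.6% → FirstBank
Overall: FirstBank 779/1745 = 44.6%, MetroCredit 1175/2105 = 55.8% → MetroCredit
FirstBank wins each loan-to-value group but MetroCredit wins overall — the comparison reverses. FirstBank's loans skew toward LTV over 85%, which has a lower base rate.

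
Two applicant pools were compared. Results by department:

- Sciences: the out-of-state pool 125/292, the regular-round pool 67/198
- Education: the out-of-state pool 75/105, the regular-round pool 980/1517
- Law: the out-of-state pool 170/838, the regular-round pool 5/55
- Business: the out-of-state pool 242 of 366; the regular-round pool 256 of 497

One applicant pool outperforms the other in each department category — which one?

Sciences: the out-of-state pool 125/292 = 42.8%, the regular-round pool 67/198 = 33.8% → the out-of-state pool
Education: the out-of-state pool 75/105 = 71.4%, the regular-round pool 980/1517 = 64.6% → the out-of-state pool
Law: the out-of-state pool 170/838 = 20.3%, the regular-round pool 5/55 = 9.1% → the out-of-state pool
Business: the out-of-state pool 242/366 = 66.1%, the regular-round pool 256/497 = 51.5% → the out-of-state pool
The out-of-state pool has the higher rate in all 4 groups.

the out-of-state pool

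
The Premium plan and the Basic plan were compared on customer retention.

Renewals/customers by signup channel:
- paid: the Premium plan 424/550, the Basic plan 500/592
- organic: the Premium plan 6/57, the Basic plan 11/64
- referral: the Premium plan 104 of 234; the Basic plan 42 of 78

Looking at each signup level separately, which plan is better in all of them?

Paid: the Premium plan 424/550 = 77.1%, the Basic plan 500/592 = 84.5% → the Basic plan
Organic: the Premium plan 6/57 = 10.5%, the Basic plan 11/64 = 17.2% → the Basic plan
Referral: the Premium plan 104/234 = 44.4%, the Basic plan 42/78 = 53.8% → the Basic plan
The Basic plan has the higher rate in all 3 groups.

the Basic plan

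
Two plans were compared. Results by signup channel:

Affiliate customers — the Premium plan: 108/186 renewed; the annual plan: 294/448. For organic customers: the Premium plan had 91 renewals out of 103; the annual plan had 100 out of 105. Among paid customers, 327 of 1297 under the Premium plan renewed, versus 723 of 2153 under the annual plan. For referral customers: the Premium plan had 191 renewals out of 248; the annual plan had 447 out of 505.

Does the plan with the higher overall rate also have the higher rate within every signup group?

Affiliate: the Premium plan 108/186 = 58.1%, the annual plan 294/448 = 65.6% → the annual plan
Organic: the Premium plan 91/103 = 88.3%, the annual plan 100/105 = 95.2% → the annual plan
Paid: the Premium plan 327/1297 = 25.2%, the annual plan 723/2153 = 33.6% → the annual plan
Referral: the Premium plan 191/248 = 77.0%, the annual plan 447/505 = 88.5% → the annual plan
Overall: the Premium plan 717/1834 = 39.1%, the annual plan 1564/3211 = 48.7% → the annual plan
The annual plan wins overall and in every signup group — no reversal.

Yes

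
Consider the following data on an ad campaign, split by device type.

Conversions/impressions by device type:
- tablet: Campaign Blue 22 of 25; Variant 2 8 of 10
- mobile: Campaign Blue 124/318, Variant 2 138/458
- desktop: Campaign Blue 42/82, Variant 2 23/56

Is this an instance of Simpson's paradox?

No

Tablet: Campaign Blue 22/25 = 88.0%, Variant 2 8/10 = 80.0% → Campaign Blue
Mobile: Campaign Blue 124/318 = 39.0%, Variant 2 138/458 = 30.1% → Campaign Blue
Desktop: Campaign Blue 42/82 = 51.2%, Variant 2 23/56 = 41.1% → Campaign Blue
Overall: Campaign Blue 188/425 = 44.2%, Variant 2 169/524 = 32.3% → Campaign Blue
Campaign Blue wins overall and in every device group — no reversal.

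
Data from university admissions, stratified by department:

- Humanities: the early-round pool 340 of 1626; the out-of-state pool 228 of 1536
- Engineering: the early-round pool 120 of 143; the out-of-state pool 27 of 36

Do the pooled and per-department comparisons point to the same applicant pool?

Humanities: the early-round pool 340/1626 = 20.9%, the out-of-state pool 228/1536 = 14.8% → the early-round pool
Engineering: the early-round pool 120/143 = 83.9%, the out-of-state pool 27/36 = 75.0% → the early-round pool
Overall: the early-round pool 460/1769 = 26.0%, the out-of-state pool 255/1572 = 16.2% → the early-round pool
The early-round pool wins overall and in every department group — no reversal.

Yes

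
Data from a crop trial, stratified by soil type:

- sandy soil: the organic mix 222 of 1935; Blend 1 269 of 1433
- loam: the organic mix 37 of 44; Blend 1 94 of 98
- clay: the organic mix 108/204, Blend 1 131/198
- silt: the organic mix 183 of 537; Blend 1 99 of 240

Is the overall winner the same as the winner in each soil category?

Sandy soil: the organic mix 222/1935 = 11.5%, Blend 1 269/1433 = 18.8% → Blend 1
Loam: the organic mix 37/44 = 84.1%, Blend 1 94/98 = 95.9% → Blend 1
Clay: the organic mix 108/204 = 52.9%, Blend 1 131/198 = 66.2% → Blend 1
Silt: the organic mix 183/537 = 34.1%, Blend 1 99/240 = 41.2% → Blend 1
Overall: the organic mix 550/2720 = 20.2%, Blend 1 593/1969 = 30.1% → Blend 1
Blend 1 wins overall and in every soil group — no reversal.

Yes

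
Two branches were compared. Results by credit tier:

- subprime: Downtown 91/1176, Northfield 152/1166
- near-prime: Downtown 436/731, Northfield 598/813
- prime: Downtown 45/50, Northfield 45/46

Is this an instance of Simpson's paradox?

No

Subprime: Downtown 91/1176 = 7.7%, Northfield 152/1166 = 13.0% → Northfield
Near-prime: Downtown 436/731 = 59.6%, Northfield 598/813 = 73.6% → Northfield
Prime: Downtown 45/50 = 90.0%, Northfield 45/46 = 97.8% → Northfield
Overall: Downtown 572/1957 = 29.2%, Northfield 795/2025 = 39.3% → Northfield
Northfield wins overall and in every credit group — no reversal.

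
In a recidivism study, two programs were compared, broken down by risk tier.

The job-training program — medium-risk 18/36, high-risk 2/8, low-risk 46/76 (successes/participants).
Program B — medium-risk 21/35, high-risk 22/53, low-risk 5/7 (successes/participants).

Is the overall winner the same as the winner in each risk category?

No

Medium-risk: the job-training program 18/36 = 50.0%, Program B 21/35 = 60.0% → Program B
High-risk: the job-training program 2/8 = 25.0%, Program B 22/53 = 41.5% → Program B
Low-risk: the job-training program 46/76 = 60.5%, Program B 5/7 = 71.4% → Program B
Overall: the job-training program 66/120 = 55.0%, Program B 48/95 = 50.5% → the job-training program
Program B wins each risk group but the job-training program wins overall — the comparison reverses. Program B's participants skew toward high-risk, which has a lower base rate.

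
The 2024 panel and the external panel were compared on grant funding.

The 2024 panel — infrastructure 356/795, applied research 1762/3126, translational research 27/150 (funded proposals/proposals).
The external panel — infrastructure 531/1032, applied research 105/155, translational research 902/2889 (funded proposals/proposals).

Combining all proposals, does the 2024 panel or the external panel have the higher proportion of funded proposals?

the 2024 panel

Infrastructure: the 2024 panel 356/795 = 44.8%, the external panel 531/1032 = 51.5% → the external panel
Applied research: the 2024 panel 1762/3126 = 56.4%, the external panel 105/155 = 67.7% → the external panel
Translational research: the 2024 panel 27/150 = 18.0%, the external panel 902/2889 = 31.2% → the external panel
Overall: the 2024 panel 2145/4071 = 52.7%, the external panel 1538/4076 = 37.7% → the 2024 panel
(The external panel wins every proposal group but the 2024 panel wins overall — the external panel's proposals skew toward the low-rate translational research group.)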